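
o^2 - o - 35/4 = (o - 7/2)*(o + 5/2)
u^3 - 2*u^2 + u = u*(u - 1)^2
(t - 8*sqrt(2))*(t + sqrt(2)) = t^2 - 7*sqrt(2)*t - 16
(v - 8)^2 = v^2 - 16*v + 64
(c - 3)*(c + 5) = c^2 + 2*c - 15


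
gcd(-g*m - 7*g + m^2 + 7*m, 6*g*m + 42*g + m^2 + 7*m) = m + 7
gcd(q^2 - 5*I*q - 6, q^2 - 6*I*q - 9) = q - 3*I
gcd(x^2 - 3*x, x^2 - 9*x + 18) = x - 3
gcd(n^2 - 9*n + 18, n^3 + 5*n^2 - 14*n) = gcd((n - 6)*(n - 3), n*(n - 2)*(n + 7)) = 1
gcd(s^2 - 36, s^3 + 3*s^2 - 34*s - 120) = s - 6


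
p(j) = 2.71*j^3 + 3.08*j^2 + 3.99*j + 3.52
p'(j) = 8.13*j^2 + 6.16*j + 3.99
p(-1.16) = -1.19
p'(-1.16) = 7.78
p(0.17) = 4.30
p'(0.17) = 5.27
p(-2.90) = -48.24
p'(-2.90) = 54.50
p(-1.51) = -4.81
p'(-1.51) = 13.23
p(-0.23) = 2.73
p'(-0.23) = 3.00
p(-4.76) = -237.96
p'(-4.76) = 158.87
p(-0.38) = 2.30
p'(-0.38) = 2.82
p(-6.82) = -740.09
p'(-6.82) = 340.12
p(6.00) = 723.70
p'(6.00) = 333.63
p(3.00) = 116.38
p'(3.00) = 95.64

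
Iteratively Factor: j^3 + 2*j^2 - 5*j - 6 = (j + 1)*(j^2 + j - 6) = (j + 1)*(j + 3)*(j - 2)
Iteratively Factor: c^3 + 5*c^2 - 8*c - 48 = (c + 4)*(c^2 + c - 12) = (c - 3)*(c + 4)*(c + 4)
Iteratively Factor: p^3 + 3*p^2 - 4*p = (p + 4)*(p^2 - p) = p*(p + 4)*(p - 1)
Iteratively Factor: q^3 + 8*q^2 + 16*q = (q + 4)*(q^2 + 4*q) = q*(q + 4)*(q + 4)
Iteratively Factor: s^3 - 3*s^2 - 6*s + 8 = (s - 4)*(s^2 + s - 2) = (s - 4)*(s - 1)*(s + 2)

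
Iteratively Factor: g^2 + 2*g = (g)*(g + 2)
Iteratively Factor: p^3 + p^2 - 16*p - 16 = (p + 1)*(p^2 - 16) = (p + 1)*(p + 4)*(p - 4)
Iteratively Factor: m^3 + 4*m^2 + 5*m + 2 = (m + 1)*(m^2 + 3*m + 2) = (m + 1)*(m + 2)*(m + 1)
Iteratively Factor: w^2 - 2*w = (w)*(w - 2)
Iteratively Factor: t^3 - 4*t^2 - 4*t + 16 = (t + 2)*(t^2 - 6*t + 8) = (t - 2)*(t + 2)*(t - 4)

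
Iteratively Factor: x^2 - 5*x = (x - 5)*(x)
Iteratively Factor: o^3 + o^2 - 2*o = (o + 2)*(o^2 - o) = (o - 1)*(o + 2)*(o)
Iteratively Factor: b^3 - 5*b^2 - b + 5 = (b - 5)*(b^2 - 1) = (b - 5)*(b - 1)*(b + 1)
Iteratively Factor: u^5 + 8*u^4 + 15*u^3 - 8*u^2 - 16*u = (u)*(u^4 + 8*u^3 + 15*u^2 - 8*u - 16) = u*(u + 4)*(u^3 + 4*u^2 - u - 4) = u*(u + 4)^2*(u^2 - 1) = u*(u - 1)*(u + 4)^2*(u + 1)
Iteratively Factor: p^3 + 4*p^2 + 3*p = (p + 3)*(p^2 + p) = (p + 1)*(p + 3)*(p)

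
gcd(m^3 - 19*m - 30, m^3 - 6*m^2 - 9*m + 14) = m + 2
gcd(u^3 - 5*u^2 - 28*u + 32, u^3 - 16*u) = u + 4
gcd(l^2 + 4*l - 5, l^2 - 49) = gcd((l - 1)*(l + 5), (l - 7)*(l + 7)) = 1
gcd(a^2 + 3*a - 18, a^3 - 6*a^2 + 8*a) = 1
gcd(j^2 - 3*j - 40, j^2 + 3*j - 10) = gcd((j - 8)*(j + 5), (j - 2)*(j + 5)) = j + 5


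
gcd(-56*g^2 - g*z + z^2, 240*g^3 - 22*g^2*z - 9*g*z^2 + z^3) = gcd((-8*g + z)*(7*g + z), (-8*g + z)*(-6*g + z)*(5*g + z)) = -8*g + z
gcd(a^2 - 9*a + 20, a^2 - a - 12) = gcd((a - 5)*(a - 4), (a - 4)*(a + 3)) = a - 4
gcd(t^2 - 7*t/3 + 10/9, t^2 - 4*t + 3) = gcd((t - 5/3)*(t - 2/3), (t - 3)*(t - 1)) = 1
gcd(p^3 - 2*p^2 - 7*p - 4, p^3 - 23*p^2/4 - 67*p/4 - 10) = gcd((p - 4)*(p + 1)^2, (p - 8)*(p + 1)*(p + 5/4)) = p + 1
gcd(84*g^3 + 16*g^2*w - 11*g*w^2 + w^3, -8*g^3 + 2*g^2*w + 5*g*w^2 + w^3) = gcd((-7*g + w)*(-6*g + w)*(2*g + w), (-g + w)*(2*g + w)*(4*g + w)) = 2*g + w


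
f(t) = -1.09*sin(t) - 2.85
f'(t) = -1.09*cos(t)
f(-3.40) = -3.13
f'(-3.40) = 1.05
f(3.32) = -2.66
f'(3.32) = 1.07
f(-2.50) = -2.20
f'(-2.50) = 0.87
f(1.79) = -3.91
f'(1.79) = 0.24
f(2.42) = -3.57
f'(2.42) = 0.82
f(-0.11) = -2.73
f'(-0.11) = -1.08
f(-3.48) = -3.21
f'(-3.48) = 1.03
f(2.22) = -3.72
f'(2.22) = 0.66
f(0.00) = -2.85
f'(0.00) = -1.09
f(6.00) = -2.55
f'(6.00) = -1.05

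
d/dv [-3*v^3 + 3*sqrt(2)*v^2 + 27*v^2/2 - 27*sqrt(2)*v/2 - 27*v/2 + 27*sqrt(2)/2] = -9*v^2 + 6*sqrt(2)*v + 27*v - 27*sqrt(2)/2 - 27/2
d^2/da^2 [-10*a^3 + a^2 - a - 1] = 2 - 60*a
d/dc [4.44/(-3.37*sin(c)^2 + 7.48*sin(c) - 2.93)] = (29.9256*sin(c) - 33.2112)*cos(c)/(3.37*sin(c)^2 - 7.48*sin(c) + 2.93)^2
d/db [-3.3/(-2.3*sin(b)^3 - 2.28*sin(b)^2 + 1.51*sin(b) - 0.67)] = (-22.77*sin(b)^2 - 15.048*sin(b) + 4.983)*cos(b)/(2.3*sin(b)^3 + 2.28*sin(b)^2 - 1.51*sin(b) + 0.67)^2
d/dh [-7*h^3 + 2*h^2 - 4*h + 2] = -21*h^2 + 4*h - 4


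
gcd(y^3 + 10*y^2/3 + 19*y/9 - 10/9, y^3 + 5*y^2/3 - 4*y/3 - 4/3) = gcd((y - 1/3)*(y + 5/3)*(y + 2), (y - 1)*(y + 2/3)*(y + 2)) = y + 2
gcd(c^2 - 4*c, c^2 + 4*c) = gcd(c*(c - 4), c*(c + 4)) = c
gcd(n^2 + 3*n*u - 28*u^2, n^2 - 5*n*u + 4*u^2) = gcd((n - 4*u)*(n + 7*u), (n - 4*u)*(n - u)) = -n + 4*u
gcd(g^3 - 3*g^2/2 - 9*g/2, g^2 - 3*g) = g^2 - 3*g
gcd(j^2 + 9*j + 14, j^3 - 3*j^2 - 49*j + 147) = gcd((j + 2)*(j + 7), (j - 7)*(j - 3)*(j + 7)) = j + 7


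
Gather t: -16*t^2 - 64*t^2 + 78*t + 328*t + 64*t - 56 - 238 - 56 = -80*t^2 + 470*t - 350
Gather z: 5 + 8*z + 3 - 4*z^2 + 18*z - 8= -4*z^2 + 26*z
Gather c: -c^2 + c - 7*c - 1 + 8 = -c^2 - 6*c + 7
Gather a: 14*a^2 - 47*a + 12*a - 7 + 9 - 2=14*a^2 - 35*a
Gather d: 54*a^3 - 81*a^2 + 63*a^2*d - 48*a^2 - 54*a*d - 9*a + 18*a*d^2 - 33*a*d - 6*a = 54*a^3 - 129*a^2 + 18*a*d^2 - 15*a + d*(63*a^2 - 87*a)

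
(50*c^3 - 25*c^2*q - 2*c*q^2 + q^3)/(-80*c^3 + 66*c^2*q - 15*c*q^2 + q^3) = (5*c + q)/(-8*c + q)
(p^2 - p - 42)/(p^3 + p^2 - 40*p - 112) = (p + 6)/(p^2 + 8*p + 16)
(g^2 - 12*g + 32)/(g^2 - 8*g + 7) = (g^2 - 12*g + 32)/(g^2 - 8*g + 7)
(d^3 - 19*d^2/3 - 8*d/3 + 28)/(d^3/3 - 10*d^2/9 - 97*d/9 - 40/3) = 3*(-3*d^3 + 19*d^2 + 8*d - 84)/(-3*d^3 + 10*d^2 + 97*d + 120)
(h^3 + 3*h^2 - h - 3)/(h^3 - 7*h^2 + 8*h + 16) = (h^2 + 2*h - 3)/(h^2 - 8*h + 16)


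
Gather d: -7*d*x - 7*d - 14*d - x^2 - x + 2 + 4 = d*(-7*x - 21) - x^2 - x + 6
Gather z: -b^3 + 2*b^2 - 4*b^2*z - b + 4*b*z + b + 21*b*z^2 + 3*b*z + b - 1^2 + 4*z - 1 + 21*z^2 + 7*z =-b^3 + 2*b^2 + b + z^2*(21*b + 21) + z*(-4*b^2 + 7*b + 11) - 2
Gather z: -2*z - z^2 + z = -z^2 - z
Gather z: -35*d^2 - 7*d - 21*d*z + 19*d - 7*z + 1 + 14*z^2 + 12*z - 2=-35*d^2 + 12*d + 14*z^2 + z*(5 - 21*d) - 1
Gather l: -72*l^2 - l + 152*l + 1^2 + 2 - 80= -72*l^2 + 151*l - 77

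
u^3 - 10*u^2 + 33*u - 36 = (u - 4)*(u - 3)^2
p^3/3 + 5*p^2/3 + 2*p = p*(p/3 + 1)*(p + 2)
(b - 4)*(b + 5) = b^2 + b - 20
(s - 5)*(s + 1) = s^2 - 4*s - 5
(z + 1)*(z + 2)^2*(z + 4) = z^4 + 9*z^3 + 28*z^2 + 36*z + 16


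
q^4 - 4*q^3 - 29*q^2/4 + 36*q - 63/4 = (q - 7/2)*(q - 3)*(q - 1/2)*(q + 3)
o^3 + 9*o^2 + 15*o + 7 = (o + 1)^2*(o + 7)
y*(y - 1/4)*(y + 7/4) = y^3 + 3*y^2/2 - 7*y/16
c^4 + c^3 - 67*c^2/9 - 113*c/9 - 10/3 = (c - 3)*(c + 1/3)*(c + 5/3)*(c + 2)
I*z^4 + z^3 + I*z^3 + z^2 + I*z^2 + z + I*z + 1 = (z + 1)*(z - I)*(z + I)*(I*z + 1)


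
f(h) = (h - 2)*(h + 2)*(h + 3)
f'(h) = (h - 2)*(h + 2) + (h - 2)*(h + 3) + (h + 2)*(h + 3)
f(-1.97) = -0.12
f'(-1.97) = -4.18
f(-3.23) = -1.48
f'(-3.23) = 7.92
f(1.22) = -10.60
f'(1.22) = 7.79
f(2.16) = 3.43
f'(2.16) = 22.96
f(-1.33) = -3.73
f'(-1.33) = -6.67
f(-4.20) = -16.37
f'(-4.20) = 23.72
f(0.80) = -12.77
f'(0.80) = 2.72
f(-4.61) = -27.78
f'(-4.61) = 32.10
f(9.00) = 924.00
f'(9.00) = 293.00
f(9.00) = 924.00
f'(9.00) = 293.00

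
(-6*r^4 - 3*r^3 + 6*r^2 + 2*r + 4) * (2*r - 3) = -12*r^5 + 12*r^4 + 21*r^3 - 14*r^2 + 2*r - 12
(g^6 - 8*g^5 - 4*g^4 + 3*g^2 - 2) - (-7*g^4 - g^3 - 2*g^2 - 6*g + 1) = g^6 - 8*g^5 + 3*g^4 + g^3 + 5*g^2 + 6*g - 3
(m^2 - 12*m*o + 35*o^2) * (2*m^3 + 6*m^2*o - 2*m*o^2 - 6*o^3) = 2*m^5 - 18*m^4*o - 4*m^3*o^2 + 228*m^2*o^3 + 2*m*o^4 - 210*o^5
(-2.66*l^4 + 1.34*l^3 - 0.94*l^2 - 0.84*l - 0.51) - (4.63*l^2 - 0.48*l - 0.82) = -2.66*l^4 + 1.34*l^3 - 5.57*l^2 - 0.36*l + 0.31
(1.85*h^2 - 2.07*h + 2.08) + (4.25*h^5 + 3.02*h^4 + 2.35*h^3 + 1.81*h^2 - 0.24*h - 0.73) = 4.25*h^5 + 3.02*h^4 + 2.35*h^3 + 3.66*h^2 - 2.31*h + 1.35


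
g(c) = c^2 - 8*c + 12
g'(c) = 2*c - 8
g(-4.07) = 61.12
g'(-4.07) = -16.14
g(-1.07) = 21.70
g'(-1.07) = -10.14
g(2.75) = -2.44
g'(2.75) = -2.50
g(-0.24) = 13.98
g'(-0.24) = -8.48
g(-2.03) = 32.36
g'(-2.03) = -12.06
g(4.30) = -3.91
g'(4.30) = 0.60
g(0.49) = 8.32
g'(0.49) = -7.02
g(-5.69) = 89.90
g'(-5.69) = -19.38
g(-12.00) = 252.00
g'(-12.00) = -32.00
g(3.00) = -3.00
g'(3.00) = -2.00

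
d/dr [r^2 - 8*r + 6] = 2*r - 8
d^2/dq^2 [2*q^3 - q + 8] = 12*q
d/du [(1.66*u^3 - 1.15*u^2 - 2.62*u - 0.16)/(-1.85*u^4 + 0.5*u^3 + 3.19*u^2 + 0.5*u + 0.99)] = (3.071*u^6 - 4.255*u^5 - 8.6706*u^4 + 3.096*u^3 + 12.953*u^2 - 1.2562*u - 2.5138)/(3.4225*u^8 - 1.85*u^7 - 11.553*u^6 + 1.34*u^5 + 7.0131*u^4 + 4.18*u^3 + 6.5662*u^2 + 0.99*u + 0.9801)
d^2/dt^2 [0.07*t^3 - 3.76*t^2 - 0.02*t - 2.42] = 0.42*t - 7.52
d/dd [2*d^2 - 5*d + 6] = 4*d - 5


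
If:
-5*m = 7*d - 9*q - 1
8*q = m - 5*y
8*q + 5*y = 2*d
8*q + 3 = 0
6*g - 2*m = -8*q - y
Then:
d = -19/136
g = 43/136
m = -19/68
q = -3/8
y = 37/68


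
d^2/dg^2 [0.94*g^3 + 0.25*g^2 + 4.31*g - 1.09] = 5.64*g + 0.5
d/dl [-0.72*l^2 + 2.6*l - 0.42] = 2.6 - 1.44*l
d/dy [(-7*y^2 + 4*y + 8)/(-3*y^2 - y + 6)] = (19*y^2 - 36*y + 32)/(9*y^4 + 6*y^3 - 35*y^2 - 12*y + 36)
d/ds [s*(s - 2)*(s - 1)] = 3*s^2 - 6*s + 2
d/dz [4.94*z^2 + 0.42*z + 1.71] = 9.88*z + 0.42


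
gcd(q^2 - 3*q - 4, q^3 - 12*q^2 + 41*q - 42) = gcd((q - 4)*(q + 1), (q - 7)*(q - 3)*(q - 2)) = 1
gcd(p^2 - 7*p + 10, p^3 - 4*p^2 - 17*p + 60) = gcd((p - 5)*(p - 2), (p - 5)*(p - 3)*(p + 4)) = p - 5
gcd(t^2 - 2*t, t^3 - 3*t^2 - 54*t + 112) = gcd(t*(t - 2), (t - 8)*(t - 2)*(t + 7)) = t - 2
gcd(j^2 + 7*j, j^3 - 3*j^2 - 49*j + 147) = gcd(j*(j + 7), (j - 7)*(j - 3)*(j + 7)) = j + 7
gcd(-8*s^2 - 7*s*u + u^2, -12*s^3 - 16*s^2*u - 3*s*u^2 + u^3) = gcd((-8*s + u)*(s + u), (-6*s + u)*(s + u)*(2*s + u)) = s + u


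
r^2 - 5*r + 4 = (r - 4)*(r - 1)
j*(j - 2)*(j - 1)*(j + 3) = j^4 - 7*j^2 + 6*j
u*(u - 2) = u^2 - 2*u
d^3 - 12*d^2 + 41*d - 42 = (d - 7)*(d - 3)*(d - 2)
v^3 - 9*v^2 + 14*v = v*(v - 7)*(v - 2)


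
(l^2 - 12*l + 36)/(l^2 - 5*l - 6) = (l - 6)/(l + 1)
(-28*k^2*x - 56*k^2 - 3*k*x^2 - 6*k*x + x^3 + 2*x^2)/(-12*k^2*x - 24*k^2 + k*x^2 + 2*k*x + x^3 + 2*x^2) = (-7*k + x)/(-3*k + x)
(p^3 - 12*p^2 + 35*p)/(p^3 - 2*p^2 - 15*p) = (p - 7)/(p + 3)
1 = 1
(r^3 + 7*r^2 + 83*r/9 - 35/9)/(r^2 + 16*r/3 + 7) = (3*r^2 + 14*r - 5)/(3*(r + 3))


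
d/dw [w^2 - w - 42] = 2*w - 1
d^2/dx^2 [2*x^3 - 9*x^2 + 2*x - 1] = 12*x - 18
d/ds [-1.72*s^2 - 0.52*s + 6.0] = -3.44*s - 0.52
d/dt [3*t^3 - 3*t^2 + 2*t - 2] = 9*t^2 - 6*t + 2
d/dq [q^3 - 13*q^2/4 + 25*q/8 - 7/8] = 3*q^2 - 13*q/2 + 25/8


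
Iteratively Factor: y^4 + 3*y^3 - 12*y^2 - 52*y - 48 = (y - 4)*(y^3 + 7*y^2 + 16*y + 12) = (y - 4)*(y + 3)*(y^2 + 4*y + 4) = (y - 4)*(y + 2)*(y + 3)*(y + 2)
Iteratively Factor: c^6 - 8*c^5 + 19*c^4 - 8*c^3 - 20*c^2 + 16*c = (c - 1)*(c^5 - 7*c^4 + 12*c^3 + 4*c^2 - 16*c) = c*(c - 1)*(c^4 - 7*c^3 + 12*c^2 + 4*c - 16) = c*(c - 1)*(c + 1)*(c^3 - 8*c^2 + 20*c - 16) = c*(c - 2)*(c - 1)*(c + 1)*(c^2 - 6*c + 8) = c*(c - 4)*(c - 2)*(c - 1)*(c + 1)*(c - 2)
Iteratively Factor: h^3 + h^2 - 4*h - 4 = (h + 1)*(h^2 - 4) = (h + 1)*(h + 2)*(h - 2)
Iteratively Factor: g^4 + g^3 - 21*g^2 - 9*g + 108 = (g - 3)*(g^3 + 4*g^2 - 9*g - 36) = (g - 3)^2*(g^2 + 7*g + 12) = (g - 3)^2*(g + 4)*(g + 3)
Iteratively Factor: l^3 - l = (l - 1)*(l^2 + l) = (l - 1)*(l + 1)*(l)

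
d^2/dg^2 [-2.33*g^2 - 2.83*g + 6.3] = -4.66000000000000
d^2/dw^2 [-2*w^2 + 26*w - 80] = -4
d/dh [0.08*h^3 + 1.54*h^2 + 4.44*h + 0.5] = 0.24*h^2 + 3.08*h + 4.44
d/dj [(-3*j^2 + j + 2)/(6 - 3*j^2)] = (j^2 - 8*j + 2)/(3*(j^4 - 4*j^2 + 4))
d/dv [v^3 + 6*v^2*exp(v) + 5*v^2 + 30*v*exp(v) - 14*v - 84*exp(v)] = 6*v^2*exp(v) + 3*v^2 + 42*v*exp(v) + 10*v - 54*exp(v) - 14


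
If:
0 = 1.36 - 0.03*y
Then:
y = 45.33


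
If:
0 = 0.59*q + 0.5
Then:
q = -0.85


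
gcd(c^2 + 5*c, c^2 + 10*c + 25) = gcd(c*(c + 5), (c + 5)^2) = c + 5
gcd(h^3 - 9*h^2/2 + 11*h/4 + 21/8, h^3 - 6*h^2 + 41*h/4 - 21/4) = h^2 - 5*h + 21/4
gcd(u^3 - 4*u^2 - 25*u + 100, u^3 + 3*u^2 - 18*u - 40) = u^2 + u - 20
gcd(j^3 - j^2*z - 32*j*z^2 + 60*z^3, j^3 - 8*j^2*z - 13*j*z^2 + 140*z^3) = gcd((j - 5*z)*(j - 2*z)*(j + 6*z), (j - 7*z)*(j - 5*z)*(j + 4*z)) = -j + 5*z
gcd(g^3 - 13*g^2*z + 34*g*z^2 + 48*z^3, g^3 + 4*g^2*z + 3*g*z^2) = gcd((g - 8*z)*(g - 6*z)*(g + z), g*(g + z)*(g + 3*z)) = g + z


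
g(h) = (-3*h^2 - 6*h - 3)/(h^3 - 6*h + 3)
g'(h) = (6 - 3*h^2)*(-3*h^2 - 6*h - 3)/(h^3 - 6*h + 3)^2 + (-6*h - 6)/(h^3 - 6*h + 3)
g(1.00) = 6.00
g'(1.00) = -3.00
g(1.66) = 8.90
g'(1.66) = 15.14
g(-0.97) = -0.00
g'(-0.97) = -0.02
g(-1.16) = -0.01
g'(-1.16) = 0.11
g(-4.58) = 0.59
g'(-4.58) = 0.18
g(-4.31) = 0.64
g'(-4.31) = 0.24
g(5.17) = -1.04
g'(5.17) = 0.36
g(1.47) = 6.92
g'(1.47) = 6.87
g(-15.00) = 0.18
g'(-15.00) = 0.01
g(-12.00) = 0.22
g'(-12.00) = 0.02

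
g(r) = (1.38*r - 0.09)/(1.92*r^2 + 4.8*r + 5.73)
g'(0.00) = 0.25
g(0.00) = -0.02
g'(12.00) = -0.00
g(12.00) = 0.05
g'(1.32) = 0.02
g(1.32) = 0.11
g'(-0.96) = 0.67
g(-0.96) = -0.49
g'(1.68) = 0.00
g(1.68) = 0.12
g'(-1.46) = 0.28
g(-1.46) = -0.75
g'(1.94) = -0.00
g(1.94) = 0.12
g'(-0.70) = 0.62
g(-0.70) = -0.32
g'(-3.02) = -0.22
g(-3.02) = -0.49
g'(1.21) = 0.02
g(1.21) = 0.11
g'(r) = (-3.84*r - 4.8)*(1.38*r - 0.09)/(1.92*r^2 + 4.8*r + 5.73)^2 + 1.38/(1.92*r^2 + 4.8*r + 5.73) = (-2.6496*r^2 + 0.3456*r + 8.3394)/(3.6864*r^4 + 18.432*r^3 + 45.0432*r^2 + 55.008*r + 32.8329)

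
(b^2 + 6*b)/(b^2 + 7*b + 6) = b/(b + 1)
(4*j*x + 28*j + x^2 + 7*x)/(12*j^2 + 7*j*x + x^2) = (x + 7)/(3*j + x)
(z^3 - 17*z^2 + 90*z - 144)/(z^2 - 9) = (z^2 - 14*z + 48)/(z + 3)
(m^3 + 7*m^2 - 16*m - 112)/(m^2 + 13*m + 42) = (m^2 - 16)/(m + 6)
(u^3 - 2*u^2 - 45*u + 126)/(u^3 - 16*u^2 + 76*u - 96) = (u^2 + 4*u - 21)/(u^2 - 10*u + 16)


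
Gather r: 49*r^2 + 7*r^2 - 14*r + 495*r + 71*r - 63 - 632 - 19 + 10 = 56*r^2 + 552*r - 704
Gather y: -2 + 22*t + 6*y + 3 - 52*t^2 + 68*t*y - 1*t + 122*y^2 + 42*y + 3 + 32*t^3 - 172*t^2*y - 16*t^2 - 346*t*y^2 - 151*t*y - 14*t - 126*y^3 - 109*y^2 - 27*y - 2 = 32*t^3 - 68*t^2 + 7*t - 126*y^3 + y^2*(13 - 346*t) + y*(-172*t^2 - 83*t + 21) + 2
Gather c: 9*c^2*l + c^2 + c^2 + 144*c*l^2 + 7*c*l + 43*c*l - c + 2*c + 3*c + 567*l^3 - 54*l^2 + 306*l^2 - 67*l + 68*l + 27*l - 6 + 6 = c^2*(9*l + 2) + c*(144*l^2 + 50*l + 4) + 567*l^3 + 252*l^2 + 28*l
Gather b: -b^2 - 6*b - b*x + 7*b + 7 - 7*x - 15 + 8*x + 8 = -b^2 + b*(1 - x) + x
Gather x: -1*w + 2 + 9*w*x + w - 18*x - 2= x*(9*w - 18)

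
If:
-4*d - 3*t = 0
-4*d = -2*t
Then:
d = 0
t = 0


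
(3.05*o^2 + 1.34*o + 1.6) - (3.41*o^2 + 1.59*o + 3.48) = -0.36*o^2 - 0.25*o - 1.88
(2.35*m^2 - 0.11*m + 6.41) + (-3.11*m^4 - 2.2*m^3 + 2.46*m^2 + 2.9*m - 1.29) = -3.11*m^4 - 2.2*m^3 + 4.81*m^2 + 2.79*m + 5.12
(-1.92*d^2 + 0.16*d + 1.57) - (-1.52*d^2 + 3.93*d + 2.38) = -0.4*d^2 - 3.77*d - 0.81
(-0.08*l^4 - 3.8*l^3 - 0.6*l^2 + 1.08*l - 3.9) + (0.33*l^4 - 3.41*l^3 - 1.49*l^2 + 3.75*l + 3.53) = 0.25*l^4 - 7.21*l^3 - 2.09*l^2 + 4.83*l - 0.37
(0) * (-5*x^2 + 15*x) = 0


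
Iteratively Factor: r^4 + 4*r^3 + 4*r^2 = (r + 2)*(r^3 + 2*r^2) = r*(r + 2)*(r^2 + 2*r) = r*(r + 2)^2*(r)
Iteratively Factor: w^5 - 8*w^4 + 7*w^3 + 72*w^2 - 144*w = (w - 4)*(w^4 - 4*w^3 - 9*w^2 + 36*w) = w*(w - 4)*(w^3 - 4*w^2 - 9*w + 36) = w*(w - 4)*(w - 3)*(w^2 - w - 12) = w*(w - 4)*(w - 3)*(w + 3)*(w - 4)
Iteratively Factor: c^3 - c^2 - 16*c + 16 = (c - 1)*(c^2 - 16) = (c - 1)*(c + 4)*(c - 4)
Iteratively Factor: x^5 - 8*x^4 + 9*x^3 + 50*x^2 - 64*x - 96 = (x + 2)*(x^4 - 10*x^3 + 29*x^2 - 8*x - 48) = (x - 3)*(x + 2)*(x^3 - 7*x^2 + 8*x + 16) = (x - 4)*(x - 3)*(x + 2)*(x^2 - 3*x - 4) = (x - 4)*(x - 3)*(x + 1)*(x + 2)*(x - 4)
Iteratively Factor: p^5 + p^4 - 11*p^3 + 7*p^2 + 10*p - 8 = (p + 4)*(p^4 - 3*p^3 + p^2 + 3*p - 2) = (p - 2)*(p + 4)*(p^3 - p^2 - p + 1) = (p - 2)*(p - 1)*(p + 4)*(p^2 - 1) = (p - 2)*(p - 1)*(p + 1)*(p + 4)*(p - 1)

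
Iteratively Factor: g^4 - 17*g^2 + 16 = (g - 1)*(g^3 + g^2 - 16*g - 16) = (g - 1)*(g + 1)*(g^2 - 16) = (g - 1)*(g + 1)*(g + 4)*(g - 4)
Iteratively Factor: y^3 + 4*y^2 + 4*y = (y)*(y^2 + 4*y + 4) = y*(y + 2)*(y + 2)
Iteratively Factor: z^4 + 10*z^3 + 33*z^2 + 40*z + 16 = (z + 1)*(z^3 + 9*z^2 + 24*z + 16) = (z + 1)*(z + 4)*(z^2 + 5*z + 4) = (z + 1)^2*(z + 4)*(z + 4)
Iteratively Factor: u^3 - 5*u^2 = (u - 5)*(u^2) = u*(u - 5)*(u)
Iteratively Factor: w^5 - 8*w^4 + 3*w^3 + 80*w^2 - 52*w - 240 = (w + 2)*(w^4 - 10*w^3 + 23*w^2 + 34*w - 120) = (w - 5)*(w + 2)*(w^3 - 5*w^2 - 2*w + 24) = (w - 5)*(w - 3)*(w + 2)*(w^2 - 2*w - 8) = (w - 5)*(w - 4)*(w - 3)*(w + 2)*(w + 2)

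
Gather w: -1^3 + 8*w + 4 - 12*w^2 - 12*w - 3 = -12*w^2 - 4*w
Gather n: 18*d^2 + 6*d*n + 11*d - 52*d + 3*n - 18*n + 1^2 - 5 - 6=18*d^2 - 41*d + n*(6*d - 15) - 10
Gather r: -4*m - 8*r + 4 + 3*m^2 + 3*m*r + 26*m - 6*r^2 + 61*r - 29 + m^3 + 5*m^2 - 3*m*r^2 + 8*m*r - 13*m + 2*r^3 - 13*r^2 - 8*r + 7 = m^3 + 8*m^2 + 9*m + 2*r^3 + r^2*(-3*m - 19) + r*(11*m + 45) - 18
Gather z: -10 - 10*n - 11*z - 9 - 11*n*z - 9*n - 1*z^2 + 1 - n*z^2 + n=-18*n + z^2*(-n - 1) + z*(-11*n - 11) - 18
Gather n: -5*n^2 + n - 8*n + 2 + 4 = -5*n^2 - 7*n + 6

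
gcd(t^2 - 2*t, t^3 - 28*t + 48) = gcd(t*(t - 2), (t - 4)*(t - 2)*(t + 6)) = t - 2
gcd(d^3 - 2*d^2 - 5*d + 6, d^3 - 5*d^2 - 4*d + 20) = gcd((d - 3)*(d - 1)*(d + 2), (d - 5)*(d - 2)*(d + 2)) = d + 2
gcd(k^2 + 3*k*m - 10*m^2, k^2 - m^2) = 1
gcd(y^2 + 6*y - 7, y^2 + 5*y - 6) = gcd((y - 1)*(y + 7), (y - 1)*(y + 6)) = y - 1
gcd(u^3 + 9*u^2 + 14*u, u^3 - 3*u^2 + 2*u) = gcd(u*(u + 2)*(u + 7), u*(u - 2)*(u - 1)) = u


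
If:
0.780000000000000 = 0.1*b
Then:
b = 7.80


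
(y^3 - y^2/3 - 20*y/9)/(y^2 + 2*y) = (y^2 - y/3 - 20/9)/(y + 2)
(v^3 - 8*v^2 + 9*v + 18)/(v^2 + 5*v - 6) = (v^3 - 8*v^2 + 9*v + 18)/(v^2 + 5*v - 6)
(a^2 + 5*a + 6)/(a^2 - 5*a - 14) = (a + 3)/(a - 7)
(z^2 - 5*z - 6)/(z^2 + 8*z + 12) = (z^2 - 5*z - 6)/(z^2 + 8*z + 12)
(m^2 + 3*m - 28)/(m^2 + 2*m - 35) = (m - 4)/(m - 5)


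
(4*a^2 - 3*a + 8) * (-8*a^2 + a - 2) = -32*a^4 + 28*a^3 - 75*a^2 + 14*a - 16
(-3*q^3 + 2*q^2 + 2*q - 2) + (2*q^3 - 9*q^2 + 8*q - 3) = -q^3 - 7*q^2 + 10*q - 5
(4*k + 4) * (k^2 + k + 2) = 4*k^3 + 8*k^2 + 12*k + 8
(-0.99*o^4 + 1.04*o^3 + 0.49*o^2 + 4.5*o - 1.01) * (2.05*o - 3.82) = -2.0295*o^5 + 5.9138*o^4 - 2.9683*o^3 + 7.3532*o^2 - 19.2605*o + 3.8582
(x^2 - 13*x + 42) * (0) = 0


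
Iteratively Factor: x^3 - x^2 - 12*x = (x - 4)*(x^2 + 3*x) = x*(x - 4)*(x + 3)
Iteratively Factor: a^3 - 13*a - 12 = (a + 3)*(a^2 - 3*a - 4) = (a + 1)*(a + 3)*(a - 4)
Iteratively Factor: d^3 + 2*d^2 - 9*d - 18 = (d - 3)*(d^2 + 5*d + 6) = (d - 3)*(d + 3)*(d + 2)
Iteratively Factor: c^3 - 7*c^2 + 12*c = (c)*(c^2 - 7*c + 12) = c*(c - 4)*(c - 3)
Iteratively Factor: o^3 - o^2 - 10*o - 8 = (o + 2)*(o^2 - 3*o - 4) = (o - 4)*(o + 2)*(o + 1)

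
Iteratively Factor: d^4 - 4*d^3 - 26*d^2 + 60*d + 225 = (d + 3)*(d^3 - 7*d^2 - 5*d + 75) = (d + 3)^2*(d^2 - 10*d + 25) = (d - 5)*(d + 3)^2*(d - 5)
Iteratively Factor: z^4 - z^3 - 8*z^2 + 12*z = (z + 3)*(z^3 - 4*z^2 + 4*z) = z*(z + 3)*(z^2 - 4*z + 4) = z*(z - 2)*(z + 3)*(z - 2)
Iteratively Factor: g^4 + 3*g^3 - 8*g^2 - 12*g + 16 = (g - 2)*(g^3 + 5*g^2 + 2*g - 8) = (g - 2)*(g + 2)*(g^2 + 3*g - 4) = (g - 2)*(g - 1)*(g + 2)*(g + 4)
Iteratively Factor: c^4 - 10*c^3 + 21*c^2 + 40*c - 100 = (c - 2)*(c^3 - 8*c^2 + 5*c + 50) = (c - 5)*(c - 2)*(c^2 - 3*c - 10) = (c - 5)^2*(c - 2)*(c + 2)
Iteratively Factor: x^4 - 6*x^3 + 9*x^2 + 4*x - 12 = (x - 2)*(x^3 - 4*x^2 + x + 6) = (x - 2)*(x + 1)*(x^2 - 5*x + 6) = (x - 3)*(x - 2)*(x + 1)*(x - 2)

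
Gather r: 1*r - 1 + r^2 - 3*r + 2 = r^2 - 2*r + 1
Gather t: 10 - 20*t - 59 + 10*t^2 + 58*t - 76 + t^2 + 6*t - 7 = 11*t^2 + 44*t - 132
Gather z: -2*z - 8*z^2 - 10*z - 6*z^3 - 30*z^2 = -6*z^3 - 38*z^2 - 12*z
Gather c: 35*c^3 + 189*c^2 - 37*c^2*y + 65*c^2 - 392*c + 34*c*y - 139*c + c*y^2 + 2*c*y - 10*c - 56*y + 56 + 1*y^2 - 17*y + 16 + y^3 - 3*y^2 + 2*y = 35*c^3 + c^2*(254 - 37*y) + c*(y^2 + 36*y - 541) + y^3 - 2*y^2 - 71*y + 72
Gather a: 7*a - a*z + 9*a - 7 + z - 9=a*(16 - z) + z - 16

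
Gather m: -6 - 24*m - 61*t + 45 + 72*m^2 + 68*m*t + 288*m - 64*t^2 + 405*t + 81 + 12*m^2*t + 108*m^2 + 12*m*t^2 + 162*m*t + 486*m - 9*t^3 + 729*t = m^2*(12*t + 180) + m*(12*t^2 + 230*t + 750) - 9*t^3 - 64*t^2 + 1073*t + 120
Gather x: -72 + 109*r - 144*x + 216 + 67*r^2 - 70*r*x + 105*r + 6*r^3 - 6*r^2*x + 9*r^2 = 6*r^3 + 76*r^2 + 214*r + x*(-6*r^2 - 70*r - 144) + 144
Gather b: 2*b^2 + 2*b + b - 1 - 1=2*b^2 + 3*b - 2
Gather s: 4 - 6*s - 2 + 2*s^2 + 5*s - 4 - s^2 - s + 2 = s^2 - 2*s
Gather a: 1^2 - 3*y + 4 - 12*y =5 - 15*y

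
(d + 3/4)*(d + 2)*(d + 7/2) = d^3 + 25*d^2/4 + 89*d/8 + 21/4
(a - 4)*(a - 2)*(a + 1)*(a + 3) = a^4 - 2*a^3 - 13*a^2 + 14*a + 24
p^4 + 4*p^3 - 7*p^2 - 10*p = p*(p - 2)*(p + 1)*(p + 5)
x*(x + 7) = x^2 + 7*x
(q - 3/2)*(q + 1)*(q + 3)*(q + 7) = q^4 + 19*q^3/2 + 29*q^2/2 - 51*q/2 - 63/2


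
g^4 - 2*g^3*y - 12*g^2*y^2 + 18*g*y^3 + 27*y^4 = (g - 3*y)^2*(g + y)*(g + 3*y)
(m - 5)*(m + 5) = m^2 - 25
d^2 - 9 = (d - 3)*(d + 3)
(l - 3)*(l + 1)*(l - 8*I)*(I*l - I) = I*l^4 + 8*l^3 - 3*I*l^3 - 24*l^2 - I*l^2 - 8*l + 3*I*l + 24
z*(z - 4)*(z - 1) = z^3 - 5*z^2 + 4*z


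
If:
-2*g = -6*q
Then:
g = 3*q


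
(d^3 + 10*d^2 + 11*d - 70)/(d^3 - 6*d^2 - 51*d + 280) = (d^2 + 3*d - 10)/(d^2 - 13*d + 40)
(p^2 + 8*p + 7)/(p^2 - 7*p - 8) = (p + 7)/(p - 8)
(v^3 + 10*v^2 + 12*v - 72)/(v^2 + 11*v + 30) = (v^2 + 4*v - 12)/(v + 5)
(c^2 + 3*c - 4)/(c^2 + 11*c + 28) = (c - 1)/(c + 7)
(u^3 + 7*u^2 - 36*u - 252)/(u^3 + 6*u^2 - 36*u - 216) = (u + 7)/(u + 6)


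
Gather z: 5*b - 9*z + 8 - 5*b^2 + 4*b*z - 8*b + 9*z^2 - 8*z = -5*b^2 - 3*b + 9*z^2 + z*(4*b - 17) + 8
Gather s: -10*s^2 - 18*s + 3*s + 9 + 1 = -10*s^2 - 15*s + 10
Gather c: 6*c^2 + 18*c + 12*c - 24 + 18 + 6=6*c^2 + 30*c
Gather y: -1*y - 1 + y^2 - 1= y^2 - y - 2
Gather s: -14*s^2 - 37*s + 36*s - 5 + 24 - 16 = -14*s^2 - s + 3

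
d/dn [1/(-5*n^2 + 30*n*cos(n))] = 2*(3*n*sin(n) + n - 3*cos(n))/(5*n^2*(n - 6*cos(n))^2)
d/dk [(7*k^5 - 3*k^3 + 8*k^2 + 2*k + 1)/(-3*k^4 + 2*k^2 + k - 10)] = (-21*k^8 + 33*k^6 + 76*k^5 - 338*k^4 + 6*k^3 + 94*k^2 - 164*k - 21)/(9*k^8 - 12*k^6 - 6*k^5 + 64*k^4 + 4*k^3 - 39*k^2 - 20*k + 100)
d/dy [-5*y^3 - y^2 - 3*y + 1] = -15*y^2 - 2*y - 3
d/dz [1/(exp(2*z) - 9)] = -2*exp(2*z)/(exp(2*z) - 9)^2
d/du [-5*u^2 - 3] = -10*u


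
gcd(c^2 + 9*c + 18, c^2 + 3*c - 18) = c + 6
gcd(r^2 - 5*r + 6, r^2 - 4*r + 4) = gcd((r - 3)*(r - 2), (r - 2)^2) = r - 2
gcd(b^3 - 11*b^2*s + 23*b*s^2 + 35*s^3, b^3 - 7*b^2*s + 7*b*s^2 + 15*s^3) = -b^2 + 4*b*s + 5*s^2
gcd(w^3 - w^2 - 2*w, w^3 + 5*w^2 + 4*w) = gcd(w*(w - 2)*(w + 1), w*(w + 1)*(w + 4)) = w^2 + w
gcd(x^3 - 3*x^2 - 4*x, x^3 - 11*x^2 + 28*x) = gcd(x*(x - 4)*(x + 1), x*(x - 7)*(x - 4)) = x^2 - 4*x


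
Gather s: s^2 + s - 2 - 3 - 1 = s^2 + s - 6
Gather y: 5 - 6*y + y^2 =y^2 - 6*y + 5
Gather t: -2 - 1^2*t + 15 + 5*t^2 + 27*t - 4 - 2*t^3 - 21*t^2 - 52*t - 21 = -2*t^3 - 16*t^2 - 26*t - 12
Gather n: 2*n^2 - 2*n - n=2*n^2 - 3*n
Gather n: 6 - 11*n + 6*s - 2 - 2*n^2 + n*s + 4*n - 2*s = -2*n^2 + n*(s - 7) + 4*s + 4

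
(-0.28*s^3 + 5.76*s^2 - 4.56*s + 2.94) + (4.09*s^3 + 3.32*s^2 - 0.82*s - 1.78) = 3.81*s^3 + 9.08*s^2 - 5.38*s + 1.16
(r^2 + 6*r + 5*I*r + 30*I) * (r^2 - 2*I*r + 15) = r^4 + 6*r^3 + 3*I*r^3 + 25*r^2 + 18*I*r^2 + 150*r + 75*I*r + 450*I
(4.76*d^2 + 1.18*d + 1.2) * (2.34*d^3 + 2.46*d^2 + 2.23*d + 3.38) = 11.1384*d^5 + 14.4708*d^4 + 16.3256*d^3 + 21.6722*d^2 + 6.6644*d + 4.056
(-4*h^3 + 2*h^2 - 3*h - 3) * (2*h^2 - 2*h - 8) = -8*h^5 + 12*h^4 + 22*h^3 - 16*h^2 + 30*h + 24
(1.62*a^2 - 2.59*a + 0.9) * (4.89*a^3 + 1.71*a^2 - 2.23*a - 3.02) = 7.9218*a^5 - 9.8949*a^4 - 3.6405*a^3 + 2.4223*a^2 + 5.8148*a - 2.718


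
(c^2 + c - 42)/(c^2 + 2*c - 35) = (c - 6)/(c - 5)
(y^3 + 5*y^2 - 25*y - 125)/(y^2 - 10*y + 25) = (y^2 + 10*y + 25)/(y - 5)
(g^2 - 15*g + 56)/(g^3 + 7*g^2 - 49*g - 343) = (g - 8)/(g^2 + 14*g + 49)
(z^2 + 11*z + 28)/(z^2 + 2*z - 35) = (z + 4)/(z - 5)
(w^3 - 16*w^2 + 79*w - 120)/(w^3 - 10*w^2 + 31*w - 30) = (w - 8)/(w - 2)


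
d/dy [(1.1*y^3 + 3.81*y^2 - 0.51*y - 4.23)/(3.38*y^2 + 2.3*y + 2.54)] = (3.718*y^4 + 5.06*y^3 + 18.8688*y^2 + 47.9496*y + 8.4336)/(11.4244*y^4 + 15.548*y^3 + 22.4604*y^2 + 11.684*y + 6.4516)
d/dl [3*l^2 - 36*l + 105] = 6*l - 36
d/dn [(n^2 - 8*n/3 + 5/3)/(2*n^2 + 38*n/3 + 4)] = (81*n^2 + 6*n - 143)/(2*(9*n^4 + 114*n^3 + 397*n^2 + 228*n + 36))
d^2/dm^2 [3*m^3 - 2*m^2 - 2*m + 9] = 18*m - 4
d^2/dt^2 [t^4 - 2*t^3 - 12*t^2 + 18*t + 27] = 12*t^2 - 12*t - 24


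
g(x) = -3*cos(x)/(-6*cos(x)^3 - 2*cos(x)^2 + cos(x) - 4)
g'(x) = -3*(-18*sin(x)*cos(x)^2 - 4*sin(x)*cos(x) + sin(x))*cos(x)/(-6*cos(x)^3 - 2*cos(x)^2 + cos(x) - 4)^2 + 3*sin(x)/(-6*cos(x)^3 - 2*cos(x)^2 + cos(x) - 4) = 24*(6*cos(x)^3 + cos(x)^2 - 2)*sin(x)/(-4*sin(x)^2 + 7*cos(x) + 3*cos(3*x) + 12)^2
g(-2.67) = -1.20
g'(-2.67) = 2.97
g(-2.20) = -0.44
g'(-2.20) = 0.85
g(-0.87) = 0.33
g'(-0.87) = -0.00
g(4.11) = -0.41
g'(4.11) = 0.81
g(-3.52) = -1.51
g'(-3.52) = -3.89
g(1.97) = -0.27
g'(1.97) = -0.65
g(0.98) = 0.33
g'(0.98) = -0.13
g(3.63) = -1.15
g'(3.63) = 2.82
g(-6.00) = 0.28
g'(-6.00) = 0.07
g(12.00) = 0.31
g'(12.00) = -0.11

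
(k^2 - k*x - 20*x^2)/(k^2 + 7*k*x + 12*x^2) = (k - 5*x)/(k + 3*x)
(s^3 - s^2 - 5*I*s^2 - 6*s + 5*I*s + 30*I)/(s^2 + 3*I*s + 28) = (s^3 - s^2*(1 + 5*I) + s*(-6 + 5*I) + 30*I)/(s^2 + 3*I*s + 28)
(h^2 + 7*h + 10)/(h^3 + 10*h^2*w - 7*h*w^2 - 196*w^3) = (h^2 + 7*h + 10)/(h^3 + 10*h^2*w - 7*h*w^2 - 196*w^3)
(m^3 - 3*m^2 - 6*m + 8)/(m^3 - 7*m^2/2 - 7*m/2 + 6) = 2*(m + 2)/(2*m + 3)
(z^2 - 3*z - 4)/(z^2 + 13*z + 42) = (z^2 - 3*z - 4)/(z^2 + 13*z + 42)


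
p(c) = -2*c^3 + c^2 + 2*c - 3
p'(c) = -6*c^2 + 2*c + 2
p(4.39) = -144.16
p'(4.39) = -104.85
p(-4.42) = 180.40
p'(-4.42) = -124.06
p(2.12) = -13.32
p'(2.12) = -20.73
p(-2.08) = 15.16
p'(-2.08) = -28.12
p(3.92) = -100.27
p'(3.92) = -82.36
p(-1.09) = -1.40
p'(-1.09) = -7.31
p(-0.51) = -3.49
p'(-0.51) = -0.58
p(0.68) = -1.81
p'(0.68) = 0.59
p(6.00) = -387.00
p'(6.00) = -202.00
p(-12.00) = 3573.00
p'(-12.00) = -886.00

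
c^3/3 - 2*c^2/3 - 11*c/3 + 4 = (c/3 + 1)*(c - 4)*(c - 1)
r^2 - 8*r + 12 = (r - 6)*(r - 2)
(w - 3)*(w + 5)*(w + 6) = w^3 + 8*w^2 - 3*w - 90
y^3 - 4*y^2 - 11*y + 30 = (y - 5)*(y - 2)*(y + 3)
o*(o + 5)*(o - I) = o^3 + 5*o^2 - I*o^2 - 5*I*o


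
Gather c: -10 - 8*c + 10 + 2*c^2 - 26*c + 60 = 2*c^2 - 34*c + 60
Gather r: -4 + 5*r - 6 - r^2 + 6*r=-r^2 + 11*r - 10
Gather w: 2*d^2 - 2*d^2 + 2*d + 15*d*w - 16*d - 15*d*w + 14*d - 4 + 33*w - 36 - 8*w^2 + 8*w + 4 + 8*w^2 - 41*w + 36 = 0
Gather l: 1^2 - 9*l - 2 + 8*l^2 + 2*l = 8*l^2 - 7*l - 1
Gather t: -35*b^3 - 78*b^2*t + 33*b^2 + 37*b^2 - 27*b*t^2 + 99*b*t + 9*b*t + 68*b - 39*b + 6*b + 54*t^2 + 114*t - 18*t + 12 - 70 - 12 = -35*b^3 + 70*b^2 + 35*b + t^2*(54 - 27*b) + t*(-78*b^2 + 108*b + 96) - 70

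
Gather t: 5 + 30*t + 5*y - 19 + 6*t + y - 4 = 36*t + 6*y - 18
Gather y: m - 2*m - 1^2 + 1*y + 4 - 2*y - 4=-m - y - 1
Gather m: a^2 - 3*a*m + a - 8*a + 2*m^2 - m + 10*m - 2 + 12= a^2 - 7*a + 2*m^2 + m*(9 - 3*a) + 10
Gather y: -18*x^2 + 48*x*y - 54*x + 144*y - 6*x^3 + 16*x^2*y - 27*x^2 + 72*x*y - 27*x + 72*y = -6*x^3 - 45*x^2 - 81*x + y*(16*x^2 + 120*x + 216)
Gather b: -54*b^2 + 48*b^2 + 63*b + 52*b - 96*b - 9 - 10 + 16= -6*b^2 + 19*b - 3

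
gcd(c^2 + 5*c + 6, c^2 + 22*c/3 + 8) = 1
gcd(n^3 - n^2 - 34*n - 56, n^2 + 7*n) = 1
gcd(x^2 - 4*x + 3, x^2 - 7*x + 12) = x - 3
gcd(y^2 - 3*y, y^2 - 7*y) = y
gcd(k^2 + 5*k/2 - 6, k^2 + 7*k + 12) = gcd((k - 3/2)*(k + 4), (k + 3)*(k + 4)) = k + 4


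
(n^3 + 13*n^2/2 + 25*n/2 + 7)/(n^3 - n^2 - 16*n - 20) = (2*n^2 + 9*n + 7)/(2*(n^2 - 3*n - 10))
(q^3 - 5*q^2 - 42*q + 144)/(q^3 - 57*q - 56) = (q^2 + 3*q - 18)/(q^2 + 8*q + 7)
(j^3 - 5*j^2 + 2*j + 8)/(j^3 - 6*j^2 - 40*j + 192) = (j^2 - j - 2)/(j^2 - 2*j - 48)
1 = 1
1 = 1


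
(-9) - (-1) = -8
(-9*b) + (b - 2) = -8*b - 2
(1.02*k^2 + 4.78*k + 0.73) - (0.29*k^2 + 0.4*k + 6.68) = 0.73*k^2 + 4.38*k - 5.95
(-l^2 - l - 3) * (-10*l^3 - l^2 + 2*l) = 10*l^5 + 11*l^4 + 29*l^3 + l^2 - 6*l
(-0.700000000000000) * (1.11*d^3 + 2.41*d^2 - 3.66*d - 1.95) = -0.777*d^3 - 1.687*d^2 + 2.562*d + 1.365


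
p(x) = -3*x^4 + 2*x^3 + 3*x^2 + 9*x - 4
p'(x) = -12*x^3 + 6*x^2 + 6*x + 9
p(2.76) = -88.34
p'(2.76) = -181.03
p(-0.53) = -8.46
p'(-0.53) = 9.29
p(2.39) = -35.93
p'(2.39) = -106.21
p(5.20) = -1788.35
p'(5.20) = -1484.86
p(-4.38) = -1258.05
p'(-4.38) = 1106.16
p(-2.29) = -115.40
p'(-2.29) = 170.83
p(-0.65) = -9.67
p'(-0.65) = 10.93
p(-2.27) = -112.02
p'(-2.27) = 166.66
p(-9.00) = -20983.00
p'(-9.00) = 9189.00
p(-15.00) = -158089.00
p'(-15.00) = 41769.00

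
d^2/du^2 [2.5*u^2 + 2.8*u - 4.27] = 5.00000000000000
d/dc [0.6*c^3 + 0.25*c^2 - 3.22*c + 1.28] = 1.8*c^2 + 0.5*c - 3.22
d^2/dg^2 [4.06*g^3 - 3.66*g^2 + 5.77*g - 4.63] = 24.36*g - 7.32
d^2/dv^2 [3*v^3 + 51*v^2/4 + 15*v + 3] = 18*v + 51/2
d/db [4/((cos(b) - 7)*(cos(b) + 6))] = 4*(-sin(b) + sin(2*b))/((cos(b) - 7)^2*(cos(b) + 6)^2)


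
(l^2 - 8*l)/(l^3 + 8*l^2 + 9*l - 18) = l*(l - 8)/(l^3 + 8*l^2 + 9*l - 18)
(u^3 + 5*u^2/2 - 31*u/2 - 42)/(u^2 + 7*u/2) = u - 1 - 12/u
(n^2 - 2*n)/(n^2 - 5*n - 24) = n*(2 - n)/(-n^2 + 5*n + 24)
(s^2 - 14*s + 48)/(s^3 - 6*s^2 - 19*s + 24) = (s - 6)/(s^2 + 2*s - 3)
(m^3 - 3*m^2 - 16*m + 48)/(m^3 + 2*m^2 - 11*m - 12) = (m - 4)/(m + 1)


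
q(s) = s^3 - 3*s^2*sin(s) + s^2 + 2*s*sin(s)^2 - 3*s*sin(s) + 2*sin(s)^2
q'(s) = -3*s^2*cos(s) + 3*s^2 + 4*s*sin(s)*cos(s) - 6*s*sin(s) - 3*s*cos(s) + 2*s + 2*sin(s)^2 + 4*sin(s)*cos(s) - 3*sin(s)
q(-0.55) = -0.01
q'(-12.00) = 91.51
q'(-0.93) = -0.07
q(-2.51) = -3.85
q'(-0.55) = 0.03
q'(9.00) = 468.83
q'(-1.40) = -0.32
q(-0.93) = -0.01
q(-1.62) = 0.15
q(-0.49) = -0.00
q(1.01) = -0.22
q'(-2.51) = 13.76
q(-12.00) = -1802.82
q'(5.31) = 57.09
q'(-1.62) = -0.06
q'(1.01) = -0.78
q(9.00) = 702.12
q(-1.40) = 0.09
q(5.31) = 269.64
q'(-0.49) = 0.03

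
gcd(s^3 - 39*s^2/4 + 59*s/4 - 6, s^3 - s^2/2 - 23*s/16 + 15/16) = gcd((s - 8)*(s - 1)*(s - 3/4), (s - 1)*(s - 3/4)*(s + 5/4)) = s^2 - 7*s/4 + 3/4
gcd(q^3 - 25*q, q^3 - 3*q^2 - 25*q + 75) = q^2 - 25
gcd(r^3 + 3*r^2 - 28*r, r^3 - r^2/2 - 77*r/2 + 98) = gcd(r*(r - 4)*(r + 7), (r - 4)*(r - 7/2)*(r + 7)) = r^2 + 3*r - 28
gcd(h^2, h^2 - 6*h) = h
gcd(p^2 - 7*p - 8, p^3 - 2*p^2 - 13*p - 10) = p + 1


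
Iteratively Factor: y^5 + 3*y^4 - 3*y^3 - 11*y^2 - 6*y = (y)*(y^4 + 3*y^3 - 3*y^2 - 11*y - 6) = y*(y - 2)*(y^3 + 5*y^2 + 7*y + 3) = y*(y - 2)*(y + 1)*(y^2 + 4*y + 3) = y*(y - 2)*(y + 1)*(y + 3)*(y + 1)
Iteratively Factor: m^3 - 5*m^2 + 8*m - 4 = (m - 2)*(m^2 - 3*m + 2) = (m - 2)*(m - 1)*(m - 2)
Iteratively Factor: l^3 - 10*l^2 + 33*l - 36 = (l - 3)*(l^2 - 7*l + 12) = (l - 4)*(l - 3)*(l - 3)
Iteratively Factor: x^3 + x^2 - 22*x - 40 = (x + 4)*(x^2 - 3*x - 10) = (x - 5)*(x + 4)*(x + 2)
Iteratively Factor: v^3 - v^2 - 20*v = (v)*(v^2 - v - 20) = v*(v + 4)*(v - 5)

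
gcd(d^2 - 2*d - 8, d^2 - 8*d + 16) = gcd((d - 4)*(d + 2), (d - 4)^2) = d - 4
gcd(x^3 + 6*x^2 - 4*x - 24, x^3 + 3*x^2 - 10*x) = x - 2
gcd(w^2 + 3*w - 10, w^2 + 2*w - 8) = w - 2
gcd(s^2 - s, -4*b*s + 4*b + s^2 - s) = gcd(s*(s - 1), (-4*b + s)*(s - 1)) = s - 1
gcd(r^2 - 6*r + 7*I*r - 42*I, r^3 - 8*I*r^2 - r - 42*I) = 1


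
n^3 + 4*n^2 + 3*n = n*(n + 1)*(n + 3)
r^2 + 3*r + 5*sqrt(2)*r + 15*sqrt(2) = (r + 3)*(r + 5*sqrt(2))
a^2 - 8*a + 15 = (a - 5)*(a - 3)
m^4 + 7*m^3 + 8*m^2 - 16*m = m*(m - 1)*(m + 4)^2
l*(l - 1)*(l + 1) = l^3 - l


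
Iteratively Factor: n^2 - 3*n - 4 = (n - 4)*(n + 1)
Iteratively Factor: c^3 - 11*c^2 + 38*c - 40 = (c - 5)*(c^2 - 6*c + 8) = (c - 5)*(c - 4)*(c - 2)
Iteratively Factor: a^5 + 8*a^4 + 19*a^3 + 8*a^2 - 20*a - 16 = (a - 1)*(a^4 + 9*a^3 + 28*a^2 + 36*a + 16) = (a - 1)*(a + 2)*(a^3 + 7*a^2 + 14*a + 8) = (a - 1)*(a + 2)*(a + 4)*(a^2 + 3*a + 2) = (a - 1)*(a + 1)*(a + 2)*(a + 4)*(a + 2)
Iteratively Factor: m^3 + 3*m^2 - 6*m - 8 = (m + 1)*(m^2 + 2*m - 8) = (m - 2)*(m + 1)*(m + 4)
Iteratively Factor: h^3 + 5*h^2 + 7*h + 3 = (h + 1)*(h^2 + 4*h + 3) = (h + 1)^2*(h + 3)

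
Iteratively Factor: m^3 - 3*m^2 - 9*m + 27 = (m - 3)*(m^2 - 9) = (m - 3)^2*(m + 3)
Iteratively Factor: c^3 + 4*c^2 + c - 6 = (c + 2)*(c^2 + 2*c - 3) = (c + 2)*(c + 3)*(c - 1)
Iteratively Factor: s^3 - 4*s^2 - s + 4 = (s + 1)*(s^2 - 5*s + 4) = (s - 1)*(s + 1)*(s - 4)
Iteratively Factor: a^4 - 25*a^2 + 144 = (a - 3)*(a^3 + 3*a^2 - 16*a - 48) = (a - 3)*(a + 3)*(a^2 - 16) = (a - 4)*(a - 3)*(a + 3)*(a + 4)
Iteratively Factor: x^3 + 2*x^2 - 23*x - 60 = (x + 4)*(x^2 - 2*x - 15) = (x + 3)*(x + 4)*(x - 5)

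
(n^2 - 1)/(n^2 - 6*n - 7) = (n - 1)/(n - 7)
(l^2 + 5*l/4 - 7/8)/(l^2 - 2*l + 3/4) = (4*l + 7)/(2*(2*l - 3))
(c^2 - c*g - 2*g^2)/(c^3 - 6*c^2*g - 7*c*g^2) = (c - 2*g)/(c*(c - 7*g))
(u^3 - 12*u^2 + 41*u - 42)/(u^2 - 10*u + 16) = (u^2 - 10*u + 21)/(u - 8)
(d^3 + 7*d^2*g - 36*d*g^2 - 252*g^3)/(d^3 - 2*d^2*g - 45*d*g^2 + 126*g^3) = (d + 6*g)/(d - 3*g)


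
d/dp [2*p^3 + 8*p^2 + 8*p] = 6*p^2 + 16*p + 8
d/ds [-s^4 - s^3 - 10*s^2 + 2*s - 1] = -4*s^3 - 3*s^2 - 20*s + 2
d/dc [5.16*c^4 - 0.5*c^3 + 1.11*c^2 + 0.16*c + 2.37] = 20.64*c^3 - 1.5*c^2 + 2.22*c + 0.16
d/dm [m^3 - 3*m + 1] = 3*m^2 - 3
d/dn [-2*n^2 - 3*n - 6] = -4*n - 3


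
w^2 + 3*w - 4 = (w - 1)*(w + 4)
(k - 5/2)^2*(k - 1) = k^3 - 6*k^2 + 45*k/4 - 25/4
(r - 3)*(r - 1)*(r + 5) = r^3 + r^2 - 17*r + 15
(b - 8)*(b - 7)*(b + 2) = b^3 - 13*b^2 + 26*b + 112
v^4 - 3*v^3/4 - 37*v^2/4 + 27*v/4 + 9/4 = (v - 3)*(v - 1)*(v + 1/4)*(v + 3)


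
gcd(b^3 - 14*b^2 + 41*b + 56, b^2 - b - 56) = b - 8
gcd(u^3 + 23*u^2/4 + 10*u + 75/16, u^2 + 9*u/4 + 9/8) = u + 3/4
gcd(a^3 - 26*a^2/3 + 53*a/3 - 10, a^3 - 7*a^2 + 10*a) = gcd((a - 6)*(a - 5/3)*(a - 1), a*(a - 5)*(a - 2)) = 1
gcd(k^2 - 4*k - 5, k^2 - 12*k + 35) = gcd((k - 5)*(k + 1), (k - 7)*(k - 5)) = k - 5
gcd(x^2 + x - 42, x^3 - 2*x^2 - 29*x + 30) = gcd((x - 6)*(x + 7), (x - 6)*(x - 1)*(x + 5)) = x - 6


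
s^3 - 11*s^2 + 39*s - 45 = (s - 5)*(s - 3)^2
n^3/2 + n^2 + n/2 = n*(n/2 + 1/2)*(n + 1)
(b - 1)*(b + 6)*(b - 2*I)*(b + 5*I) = b^4 + 5*b^3 + 3*I*b^3 + 4*b^2 + 15*I*b^2 + 50*b - 18*I*b - 60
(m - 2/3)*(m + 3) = m^2 + 7*m/3 - 2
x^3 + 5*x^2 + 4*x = x*(x + 1)*(x + 4)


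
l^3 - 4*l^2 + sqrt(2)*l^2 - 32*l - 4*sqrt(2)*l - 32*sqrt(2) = (l - 8)*(l + 4)*(l + sqrt(2))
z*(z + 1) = z^2 + z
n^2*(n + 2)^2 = n^4 + 4*n^3 + 4*n^2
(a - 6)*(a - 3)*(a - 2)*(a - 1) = a^4 - 12*a^3 + 47*a^2 - 72*a + 36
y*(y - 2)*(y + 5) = y^3 + 3*y^2 - 10*y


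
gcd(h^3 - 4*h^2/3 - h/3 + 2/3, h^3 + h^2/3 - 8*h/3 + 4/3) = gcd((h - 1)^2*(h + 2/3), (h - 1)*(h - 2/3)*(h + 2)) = h - 1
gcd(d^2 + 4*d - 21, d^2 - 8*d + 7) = 1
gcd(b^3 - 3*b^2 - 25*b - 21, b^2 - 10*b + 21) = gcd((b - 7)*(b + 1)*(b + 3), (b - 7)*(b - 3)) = b - 7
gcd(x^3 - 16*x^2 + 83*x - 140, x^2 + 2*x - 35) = x - 5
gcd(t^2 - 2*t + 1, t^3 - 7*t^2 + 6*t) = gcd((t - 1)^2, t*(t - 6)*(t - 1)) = t - 1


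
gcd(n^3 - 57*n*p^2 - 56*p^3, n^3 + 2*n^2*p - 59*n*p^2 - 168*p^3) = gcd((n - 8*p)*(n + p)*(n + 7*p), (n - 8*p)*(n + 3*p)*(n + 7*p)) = -n^2 + n*p + 56*p^2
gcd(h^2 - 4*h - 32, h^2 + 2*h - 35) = 1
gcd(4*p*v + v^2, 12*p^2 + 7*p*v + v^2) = 4*p + v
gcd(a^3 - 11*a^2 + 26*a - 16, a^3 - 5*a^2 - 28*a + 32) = a^2 - 9*a + 8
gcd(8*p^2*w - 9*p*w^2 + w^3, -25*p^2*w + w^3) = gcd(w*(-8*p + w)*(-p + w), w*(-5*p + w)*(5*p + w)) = w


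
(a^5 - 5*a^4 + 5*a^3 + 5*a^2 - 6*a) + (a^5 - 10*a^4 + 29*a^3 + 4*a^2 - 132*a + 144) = 2*a^5 - 15*a^4 + 34*a^3 + 9*a^2 - 138*a + 144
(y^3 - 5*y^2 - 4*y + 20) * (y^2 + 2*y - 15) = y^5 - 3*y^4 - 29*y^3 + 87*y^2 + 100*y - 300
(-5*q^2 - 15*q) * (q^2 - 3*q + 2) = -5*q^4 + 35*q^2 - 30*q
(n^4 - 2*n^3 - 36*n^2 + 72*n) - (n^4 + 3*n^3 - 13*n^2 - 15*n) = -5*n^3 - 23*n^2 + 87*n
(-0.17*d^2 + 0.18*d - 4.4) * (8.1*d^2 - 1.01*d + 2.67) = -1.377*d^4 + 1.6297*d^3 - 36.2757*d^2 + 4.9246*d - 11.748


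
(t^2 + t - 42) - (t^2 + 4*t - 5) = -3*t - 37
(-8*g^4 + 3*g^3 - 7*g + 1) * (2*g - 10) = -16*g^5 + 86*g^4 - 30*g^3 - 14*g^2 + 72*g - 10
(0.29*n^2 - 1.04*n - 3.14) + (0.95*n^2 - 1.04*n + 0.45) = 1.24*n^2 - 2.08*n - 2.69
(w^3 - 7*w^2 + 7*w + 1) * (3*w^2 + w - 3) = 3*w^5 - 20*w^4 + 11*w^3 + 31*w^2 - 20*w - 3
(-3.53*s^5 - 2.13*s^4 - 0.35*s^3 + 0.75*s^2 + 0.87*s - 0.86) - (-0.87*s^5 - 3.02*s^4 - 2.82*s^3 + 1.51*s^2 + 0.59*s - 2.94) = -2.66*s^5 + 0.89*s^4 + 2.47*s^3 - 0.76*s^2 + 0.28*s + 2.08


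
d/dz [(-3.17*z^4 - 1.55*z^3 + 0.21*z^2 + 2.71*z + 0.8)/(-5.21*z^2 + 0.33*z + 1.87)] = (33.0314*z^5 + 4.9372*z^4 - 24.7346*z^3 + 5.4929*z^2 + 9.1214*z + 4.8037)/(27.1441*z^4 - 3.4386*z^3 - 19.3765*z^2 + 1.2342*z + 3.4969)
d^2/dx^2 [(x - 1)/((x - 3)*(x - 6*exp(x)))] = 2*((x - 3)^2*(x - 1)*(6*exp(x) - 1)^2 + (x - 3)^2*(x - 6*exp(x))*(3*(x - 1)*exp(x) + 6*exp(x) - 1) - (x - 3)*(x - 1)*(x - 6*exp(x))*(6*exp(x) - 1) - (x - 3)*(x - 6*exp(x))^2 + (x - 1)*(x - 6*exp(x))^2)/((x - 3)^3*(x - 6*exp(x))^3)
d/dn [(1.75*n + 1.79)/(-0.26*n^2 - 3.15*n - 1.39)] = (0.455*n^2 + 0.930800000000001*n + 3.206)/(0.0676*n^4 + 1.638*n^3 + 10.6453*n^2 + 8.757*n + 1.9321)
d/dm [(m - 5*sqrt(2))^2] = 2*m - 10*sqrt(2)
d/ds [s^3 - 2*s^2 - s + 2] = 3*s^2 - 4*s - 1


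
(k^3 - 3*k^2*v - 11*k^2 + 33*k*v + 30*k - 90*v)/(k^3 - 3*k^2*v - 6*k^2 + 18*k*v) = (k - 5)/k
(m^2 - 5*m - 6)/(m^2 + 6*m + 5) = (m - 6)/(m + 5)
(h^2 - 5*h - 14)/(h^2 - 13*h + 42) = (h + 2)/(h - 6)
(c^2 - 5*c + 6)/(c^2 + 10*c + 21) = (c^2 - 5*c + 6)/(c^2 + 10*c + 21)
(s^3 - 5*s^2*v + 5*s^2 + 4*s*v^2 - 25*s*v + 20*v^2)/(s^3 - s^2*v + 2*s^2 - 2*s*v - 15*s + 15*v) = (s - 4*v)/(s - 3)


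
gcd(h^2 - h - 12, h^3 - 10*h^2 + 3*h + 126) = h + 3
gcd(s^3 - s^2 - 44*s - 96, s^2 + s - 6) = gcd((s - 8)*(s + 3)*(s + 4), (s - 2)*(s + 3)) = s + 3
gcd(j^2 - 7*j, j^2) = j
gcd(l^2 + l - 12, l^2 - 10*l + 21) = l - 3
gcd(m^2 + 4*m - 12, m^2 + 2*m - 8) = m - 2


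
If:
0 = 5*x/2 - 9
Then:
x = 18/5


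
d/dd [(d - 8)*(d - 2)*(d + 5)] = 3*d^2 - 10*d - 34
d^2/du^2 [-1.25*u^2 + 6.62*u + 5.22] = -2.50000000000000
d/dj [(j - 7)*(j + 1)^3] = 4*(j - 5)*(j + 1)^2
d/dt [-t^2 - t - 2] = -2*t - 1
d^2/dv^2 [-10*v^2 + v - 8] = -20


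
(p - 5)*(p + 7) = p^2 + 2*p - 35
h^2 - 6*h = h*(h - 6)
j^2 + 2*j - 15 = (j - 3)*(j + 5)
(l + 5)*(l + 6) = l^2 + 11*l + 30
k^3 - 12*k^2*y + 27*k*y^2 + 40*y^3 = (k - 8*y)*(k - 5*y)*(k + y)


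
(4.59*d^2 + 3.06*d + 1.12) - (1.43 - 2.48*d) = 4.59*d^2 + 5.54*d - 0.31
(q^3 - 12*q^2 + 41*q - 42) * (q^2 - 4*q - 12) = q^5 - 16*q^4 + 77*q^3 - 62*q^2 - 324*q + 504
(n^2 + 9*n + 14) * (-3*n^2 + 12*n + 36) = -3*n^4 - 15*n^3 + 102*n^2 + 492*n + 504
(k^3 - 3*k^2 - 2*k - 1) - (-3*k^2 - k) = k^3 - k - 1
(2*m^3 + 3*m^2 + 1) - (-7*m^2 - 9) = 2*m^3 + 10*m^2 + 10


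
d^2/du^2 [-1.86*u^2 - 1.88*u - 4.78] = -3.72000000000000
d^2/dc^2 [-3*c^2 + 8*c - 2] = -6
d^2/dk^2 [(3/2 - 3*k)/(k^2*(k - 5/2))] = 6*(-24*k^3 + 84*k^2 - 130*k + 75)/(k^4*(8*k^3 - 60*k^2 + 150*k - 125))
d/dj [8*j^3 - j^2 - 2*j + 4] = 24*j^2 - 2*j - 2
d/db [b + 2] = 1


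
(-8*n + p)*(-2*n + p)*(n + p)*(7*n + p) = 112*n^4 + 58*n^3*p - 57*n^2*p^2 - 2*n*p^3 + p^4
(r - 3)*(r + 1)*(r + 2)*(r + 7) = r^4 + 7*r^3 - 7*r^2 - 55*r - 42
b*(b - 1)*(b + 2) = b^3 + b^2 - 2*b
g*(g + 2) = g^2 + 2*g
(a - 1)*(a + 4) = a^2 + 3*a - 4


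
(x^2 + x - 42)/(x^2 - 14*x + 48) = (x + 7)/(x - 8)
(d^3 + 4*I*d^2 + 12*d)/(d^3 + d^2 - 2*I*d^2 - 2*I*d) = (d + 6*I)/(d + 1)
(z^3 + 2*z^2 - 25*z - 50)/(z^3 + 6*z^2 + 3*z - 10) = (z - 5)/(z - 1)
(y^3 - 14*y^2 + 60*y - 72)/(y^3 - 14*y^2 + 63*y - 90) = (y^2 - 8*y + 12)/(y^2 - 8*y + 15)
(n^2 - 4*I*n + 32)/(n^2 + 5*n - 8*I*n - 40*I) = (n + 4*I)/(n + 5)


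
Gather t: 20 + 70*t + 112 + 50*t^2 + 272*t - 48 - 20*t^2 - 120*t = 30*t^2 + 222*t + 84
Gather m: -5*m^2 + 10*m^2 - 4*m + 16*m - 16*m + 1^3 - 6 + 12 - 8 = 5*m^2 - 4*m - 1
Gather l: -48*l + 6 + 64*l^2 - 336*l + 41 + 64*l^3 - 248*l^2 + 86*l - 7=64*l^3 - 184*l^2 - 298*l + 40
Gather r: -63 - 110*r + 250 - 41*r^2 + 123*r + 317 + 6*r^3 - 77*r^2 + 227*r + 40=6*r^3 - 118*r^2 + 240*r + 544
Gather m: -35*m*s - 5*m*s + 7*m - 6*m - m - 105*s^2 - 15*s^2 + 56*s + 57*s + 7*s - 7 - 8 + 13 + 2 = -40*m*s - 120*s^2 + 120*s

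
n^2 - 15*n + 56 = (n - 8)*(n - 7)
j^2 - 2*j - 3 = (j - 3)*(j + 1)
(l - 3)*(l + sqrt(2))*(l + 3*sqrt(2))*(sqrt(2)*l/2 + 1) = sqrt(2)*l^4/2 - 3*sqrt(2)*l^3/2 + 5*l^3 - 15*l^2 + 7*sqrt(2)*l^2 - 21*sqrt(2)*l + 6*l - 18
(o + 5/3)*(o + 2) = o^2 + 11*o/3 + 10/3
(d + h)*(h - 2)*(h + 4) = d*h^2 + 2*d*h - 8*d + h^3 + 2*h^2 - 8*h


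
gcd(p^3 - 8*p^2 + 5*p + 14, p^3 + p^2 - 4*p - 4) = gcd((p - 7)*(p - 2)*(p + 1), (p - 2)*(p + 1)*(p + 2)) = p^2 - p - 2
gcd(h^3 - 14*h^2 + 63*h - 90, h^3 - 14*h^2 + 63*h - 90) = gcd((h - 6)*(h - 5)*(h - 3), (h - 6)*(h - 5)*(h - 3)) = h^3 - 14*h^2 + 63*h - 90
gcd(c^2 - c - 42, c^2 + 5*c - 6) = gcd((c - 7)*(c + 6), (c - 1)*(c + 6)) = c + 6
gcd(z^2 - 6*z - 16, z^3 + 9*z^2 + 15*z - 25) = 1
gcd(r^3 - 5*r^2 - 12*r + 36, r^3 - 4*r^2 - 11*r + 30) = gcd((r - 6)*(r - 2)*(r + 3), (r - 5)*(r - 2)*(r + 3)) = r^2 + r - 6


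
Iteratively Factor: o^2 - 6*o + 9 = (o - 3)*(o - 3)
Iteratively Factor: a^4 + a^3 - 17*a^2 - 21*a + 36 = (a + 3)*(a^3 - 2*a^2 - 11*a + 12) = (a - 1)*(a + 3)*(a^2 - a - 12) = (a - 1)*(a + 3)^2*(a - 4)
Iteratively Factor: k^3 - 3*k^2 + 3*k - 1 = (k - 1)*(k^2 - 2*k + 1) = (k - 1)^2*(k - 1)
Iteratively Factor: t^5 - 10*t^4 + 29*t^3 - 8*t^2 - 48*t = (t + 1)*(t^4 - 11*t^3 + 40*t^2 - 48*t) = t*(t + 1)*(t^3 - 11*t^2 + 40*t - 48) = t*(t - 4)*(t + 1)*(t^2 - 7*t + 12) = t*(t - 4)^2*(t + 1)*(t - 3)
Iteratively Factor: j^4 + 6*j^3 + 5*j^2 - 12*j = (j - 1)*(j^3 + 7*j^2 + 12*j) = j*(j - 1)*(j^2 + 7*j + 12) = j*(j - 1)*(j + 3)*(j + 4)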